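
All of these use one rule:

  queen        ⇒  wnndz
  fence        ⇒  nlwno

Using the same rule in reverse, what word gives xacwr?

intro

The output letters match the input read backwards, each shifted +9: queen reversed is neeuq. Two steps: reverse the string, then apply a Caesar shift of +9.
Undoing it on xacwr: shift back: x−9=o, a−9=r, c−9=t, w−9=n, r−9=i → ortni; then reverse → intro.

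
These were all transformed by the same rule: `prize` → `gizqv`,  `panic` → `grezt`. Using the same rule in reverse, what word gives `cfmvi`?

lover

This is a Caesar cipher with shift 17.
Reversing it on cfmvi: c−17=l, f−17=o, m−17=v, v−17=e, i−17=r.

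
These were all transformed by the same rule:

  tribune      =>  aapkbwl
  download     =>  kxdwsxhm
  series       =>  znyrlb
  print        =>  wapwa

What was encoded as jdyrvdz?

curious

Shifts by position in tribune: pos 0: t→a (+7), pos 1: r→a (+9), pos 2: i→p (+7), pos 3: b→k (+9) — repeating every 2. A repeating key of period 2 is used — shifts +7, +9 over and over.
Decoding jdyrvdz: j−7=c, d−9=u, y−7=r, r−9=i, v−7=o, d−9=u, z−7=s.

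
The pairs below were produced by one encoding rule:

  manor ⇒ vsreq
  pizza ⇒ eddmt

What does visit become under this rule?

xmwmz

The output letters match the input read backwards, each shifted +4: manor reversed is ronam. Read the word backwards and shift each letter +4.
Applying it to visit: reverse → tisiv; then shift: t+4=x, i+4=m, s+4=w, i+4=m, v+4=z.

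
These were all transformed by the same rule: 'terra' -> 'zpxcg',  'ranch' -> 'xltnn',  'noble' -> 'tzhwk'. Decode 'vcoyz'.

print

A repeating key of period 2 is used — shifts +6, +11 over and over.
Undoing it on vcoyz: v−6=p, c−11=r, o−6=i, y−11=n, z−6=t.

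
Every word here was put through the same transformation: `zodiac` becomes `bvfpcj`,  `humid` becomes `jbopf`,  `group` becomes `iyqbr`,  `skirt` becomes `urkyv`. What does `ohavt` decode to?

mayor

Shifts by position in zodiac: pos 0: z→b (+2), pos 1: o→v (+7), pos 2: d→f (+2), pos 3: i→p (+7) — repeating every 2. The shifts repeat in a cycle of length 2: positions 0,1,… shift by +2, +7, then the pattern repeats.
Reversing it on ohavt: o−2=m, h−7=a, a−2=y, v−7=o, t−2=r.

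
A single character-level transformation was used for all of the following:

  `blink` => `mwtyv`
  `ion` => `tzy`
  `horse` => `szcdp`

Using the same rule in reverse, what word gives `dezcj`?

story

Compare letters: b→m is +11, l→w is +11, i→t is +11 — a constant shift. Every letter moves 11 places later in the alphabet, wrapping around z→a.
Undoing it on dezcj: d−11=s, e−11=t, z−11=o, c−11=r, j−11=y.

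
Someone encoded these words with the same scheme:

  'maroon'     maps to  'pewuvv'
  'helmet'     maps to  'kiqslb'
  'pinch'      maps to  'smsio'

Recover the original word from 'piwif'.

In maroon: m→p is +3, a→e is +4, r→w is +5, o→u is +6 — the shift increases by 1 each position. The shift increases by 1 at each position, starting from +3: 3, 4, 5, ….
Undoing it on piwif: p−3=m, i−4=e, w−5=r, i−6=c, f−7=y.

mercy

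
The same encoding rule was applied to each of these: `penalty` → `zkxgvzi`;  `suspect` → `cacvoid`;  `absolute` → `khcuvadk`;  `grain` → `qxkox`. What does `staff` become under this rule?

Shifts by position in penalty: pos 0: p→z (+10), pos 1: e→k (+6), pos 2: n→x (+10), pos 3: a→g (+6) — repeating every 2. A repeating key of period 2 is used — shifts +10, +6 over and over.
On staff: s+10=c, t+6=z, a+10=k, f+6=l, f+10=p.

czklp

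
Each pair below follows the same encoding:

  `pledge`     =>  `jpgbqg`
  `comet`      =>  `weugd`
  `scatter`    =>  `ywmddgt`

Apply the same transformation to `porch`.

This is an affine cipher: with a=0,…,z=25, each position x becomes (5x+12) mod 26.
Applying it to porch: p(15)→5·15+12≡9=j; o(14)→5·14+12≡4=e; r(17)→5·17+12≡19=t; c(2)→5·2+12≡22=w; h(7)→5·7+12≡21=v (all mod 26).

jetwv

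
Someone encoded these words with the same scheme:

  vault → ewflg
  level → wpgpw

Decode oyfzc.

The output letters match the input read backwards, each shifted +11: vault reversed is tluav. The word is reversed, then every letter is shifted forward by 11.
Undoing it on oyfzc: shift back: o−11=d, y−11=n, f−11=u, z−11=o, c−11=r → dnuor; then reverse → round.

round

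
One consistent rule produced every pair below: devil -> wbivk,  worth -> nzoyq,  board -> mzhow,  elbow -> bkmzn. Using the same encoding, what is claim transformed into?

d(3)→w(22) and e(4)→b(1) fit y≡5x+7 (mod 26); the inverse of 5 mod 26 is 21. This is an affine cipher: with a=0,…,z=25, each position x becomes (5x+7) mod 26.
Applying it to claim: c(2)→5·2+7≡17=r; l(11)→5·11+7≡10=k; a(0)→5·0+7≡7=h; i(8)→5·8+7≡21=v; m(12)→5·12+7≡15=p (all mod 26).

rkhvp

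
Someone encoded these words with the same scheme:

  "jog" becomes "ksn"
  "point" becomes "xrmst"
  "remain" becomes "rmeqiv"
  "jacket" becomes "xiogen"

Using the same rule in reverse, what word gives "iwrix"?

tense

The output letters match the input read backwards, each shifted +4: jog reversed is goj. Read the word backwards and shift each letter +4.
Undoing it on iwrix: shift back: i−4=e, w−4=s, r−4=n, i−4=e, x−4=t → esnet; then reverse → tense.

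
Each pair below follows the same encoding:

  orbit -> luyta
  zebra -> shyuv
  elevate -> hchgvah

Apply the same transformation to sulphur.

o(14)→l(11) and r(17)→u(20) fit y≡3x+21 (mod 26); the inverse of 3 mod 26 is 9. Each letter's alphabet position (a=0..z=25) is mapped through 3·x+21 mod 26 — an affine cipher.
For sulphur: s(18)→3·18+21≡23=x; u(20)→3·20+21≡3=d; l(11)→3·11+21≡2=c; p(15)→3·15+21≡14=o; h(7)→3·7+21≡16=q; u(20)→3·20+21≡3=d; r(17)→3·17+21≡20=u (all mod 26).

xdcoqdu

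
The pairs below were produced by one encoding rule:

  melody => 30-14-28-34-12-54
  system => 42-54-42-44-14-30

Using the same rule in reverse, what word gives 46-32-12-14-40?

The formula is n = 2×(alphabet index, a=1) + 4.
Undoing it on 46-32-12-14-40: 46→(46−4)÷2=21=u, 32→(32−4)÷2=14=n, 12→(12−4)÷2=4=d, 14→(14−4)÷2=5=e, 40→(40−4)÷2=18=r.

under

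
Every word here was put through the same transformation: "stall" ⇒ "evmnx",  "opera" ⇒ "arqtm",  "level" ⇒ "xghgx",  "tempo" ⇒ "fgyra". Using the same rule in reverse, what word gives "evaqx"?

stool

Shifts by position in stall: pos 0: s→e (+12), pos 1: t→v (+2), pos 2: a→m (+12), pos 3: l→n (+2) — repeating every 2. It's a Vigenère-style cipher with numeric key [12,2]: position i shifts by key[i mod 2].
Decoding evaqx: e−12=s, v−2=t, a−12=o, q−2=o, x−12=l.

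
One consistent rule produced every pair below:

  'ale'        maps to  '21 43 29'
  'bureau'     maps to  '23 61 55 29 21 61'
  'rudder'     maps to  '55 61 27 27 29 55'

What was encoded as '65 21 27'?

The formula is n = 2×(alphabet index, a=1) + 19.
Decoding 65 21 27: 65→(65−19)÷2=23=w, 21→(21−19)÷2=1=a, 27→(27−19)÷2=4=d.

wad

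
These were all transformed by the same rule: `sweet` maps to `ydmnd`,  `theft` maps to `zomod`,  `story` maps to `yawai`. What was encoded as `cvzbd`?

worst

In sweet: s→y is +6, w→d is +7, e→m is +8, e→n is +9 — the shift increases by 1 each position. Each letter shifts forward by (position + 6), i.e. 6, 7, 8, … — the shift grows by one for each successive letter.
Decoding cvzbd: c−6=w, v−7=o, z−8=r, b−9=s, d−10=t.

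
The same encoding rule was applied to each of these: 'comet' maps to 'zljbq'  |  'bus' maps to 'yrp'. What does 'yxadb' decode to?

badge

Compare letters: c→z is +23, o→l is +23, m→j is +23 — a constant shift. Every letter moves 23 places later in the alphabet, wrapping around z→a.
Decoding yxadb: y−23=b, x−23=a, a−23=d, d−23=g, b−23=e.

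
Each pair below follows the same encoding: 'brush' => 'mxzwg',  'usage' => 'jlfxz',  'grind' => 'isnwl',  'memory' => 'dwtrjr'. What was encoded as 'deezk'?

The output letters match the input read backwards, each shifted +5: brush reversed is hsurb. Two steps: reverse the string, then apply a Caesar shift of +5.
Undoing it on deezk: shift back: d−5=y, e−5=z, e−5=z, z−5=u, k−5=f → yzzuf; then reverse → fuzzy.

fuzzy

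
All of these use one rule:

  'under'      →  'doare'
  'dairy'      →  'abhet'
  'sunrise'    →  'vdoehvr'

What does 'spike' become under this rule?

vwhpr

This is an affine cipher: with a=0,…,z=25, each position x becomes (17x+1) mod 26.
For spike: s(18)→17·18+1≡21=v; p(15)→17·15+1≡22=w; i(8)→17·8+1≡7=h; k(10)→17·10+1≡15=p; e(4)→17·4+1≡17=r (all mod 26).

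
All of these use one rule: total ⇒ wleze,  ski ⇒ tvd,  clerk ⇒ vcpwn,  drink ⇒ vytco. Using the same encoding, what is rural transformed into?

The output letters match the input read backwards, each shifted +11: total reversed is latot. Read the word backwards and shift each letter +11.
For rural: reverse → larur; then shift: l+11=w, a+11=l, r+11=c, u+11=f, r+11=c.

wlcfc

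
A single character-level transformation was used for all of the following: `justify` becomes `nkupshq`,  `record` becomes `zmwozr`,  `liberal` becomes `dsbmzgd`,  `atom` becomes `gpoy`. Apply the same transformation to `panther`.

jgtpxmz

j(9)→n(13) and u(20)→k(10) fit y≡21x+6 (mod 26); the inverse of 21 mod 26 is 5. This is an affine cipher: with a=0,…,z=25, each position x becomes (21x+6) mod 26.
For panther: p(15)→21·15+6≡9=j; a(0)→21·0+6≡6=g; n(13)→21·13+6≡19=t; t(19)→21·19+6≡15=p; h(7)→21·7+6≡23=x; e(4)→21·4+6≡12=m; r(17)→21·17+6≡25=z (all mod 26).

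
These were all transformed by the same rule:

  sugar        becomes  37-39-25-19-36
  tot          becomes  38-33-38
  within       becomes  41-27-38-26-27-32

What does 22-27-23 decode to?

s is letter #19 and maps to 37: an offset of 18. Each letter is replaced by its alphabet position (a=1..z=26) + 18.
Undoing it on 22-27-23: 22→(22−18)÷1=4=d, 27→(27−18)÷1=9=i, 23→(23−18)÷1=5=e.

die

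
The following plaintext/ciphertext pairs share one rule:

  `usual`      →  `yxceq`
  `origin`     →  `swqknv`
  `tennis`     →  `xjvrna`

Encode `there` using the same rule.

xmmvj

Shifts by position in usual: pos 0: u→y (+4), pos 1: s→x (+5), pos 2: u→c (+8), pos 3: a→e (+4), pos 4: l→q (+5) — repeating every 3. A repeating key of period 3 is used — shifts +4, +5, +8 over and over.
On there: t+4=x, h+5=m, e+8=m, r+4=v, e+5=j.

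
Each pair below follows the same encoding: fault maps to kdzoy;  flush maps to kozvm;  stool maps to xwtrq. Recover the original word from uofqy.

plant

It's a Vigenère-style cipher with numeric key [5,3]: position i shifts by key[i mod 2].
Reversing it on uofqy: u−5=p, o−3=l, f−5=a, q−3=n, y−5=t.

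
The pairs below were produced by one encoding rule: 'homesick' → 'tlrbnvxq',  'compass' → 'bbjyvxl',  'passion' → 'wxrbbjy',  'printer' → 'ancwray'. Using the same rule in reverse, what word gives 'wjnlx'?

The output letters match the input read backwards, each shifted +9: homesick reversed is kcisemoh. Read the word backwards and shift each letter +9.
Undoing it on wjnlx: shift back: w−9=n, j−9=a, n−9=e, l−9=c, x−9=o → naeco; then reverse → ocean.

ocean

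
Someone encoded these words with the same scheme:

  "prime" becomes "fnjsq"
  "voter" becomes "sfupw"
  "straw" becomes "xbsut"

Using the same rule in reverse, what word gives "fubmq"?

plate

The output letters match the input read backwards, each shifted +1: prime reversed is emirp. Two steps: reverse the string, then apply a Caesar shift of +1.
Decoding fubmq: shift back: f−1=e, u−1=t, b−1=a, m−1=l, q−1=p → etalp; then reverse → plate.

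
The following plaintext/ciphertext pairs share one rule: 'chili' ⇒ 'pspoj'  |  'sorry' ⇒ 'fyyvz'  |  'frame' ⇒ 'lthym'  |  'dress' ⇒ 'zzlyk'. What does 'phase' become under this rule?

lzhow

Read the word backwards and shift each letter +7.
Applying it to phase: reverse → esahp; then shift: e+7=l, s+7=z, a+7=h, h+7=o, p+7=w.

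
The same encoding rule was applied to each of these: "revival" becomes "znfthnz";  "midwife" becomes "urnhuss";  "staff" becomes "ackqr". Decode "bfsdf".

The shift increases by 1 at each position, starting from +8: 8, 9, 10, ….
Reversing it on bfsdf: b−8=t, f−9=w, s−10=i, d−11=s, f−12=t.

twist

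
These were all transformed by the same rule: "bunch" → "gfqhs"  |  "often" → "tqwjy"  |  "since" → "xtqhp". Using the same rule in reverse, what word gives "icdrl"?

Shifts by position in bunch: pos 0: b→g (+5), pos 1: u→f (+11), pos 2: n→q (+3), pos 3: c→h (+5), pos 4: h→s (+11) — repeating every 3. The shifts repeat in a cycle of length 3: positions 0,1,… shift by +5, +11, +3, then the pattern repeats.
Reversing it on icdrl: i−5=d, c−11=r, d−3=a, r−5=m, l−11=a.

drama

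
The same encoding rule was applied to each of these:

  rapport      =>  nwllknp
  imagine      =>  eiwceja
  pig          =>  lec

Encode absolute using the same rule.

wxokhqpa

It's a constant shift of +22 (ROT22).
Applying it to absolute: a+22=w, b+22=x, s+22=o, o+22=k, l+22=h, u+22=q, t+22=p, e+22=a.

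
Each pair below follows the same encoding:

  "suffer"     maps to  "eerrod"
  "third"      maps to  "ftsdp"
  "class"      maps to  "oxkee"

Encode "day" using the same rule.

Vowels shift forward by 10 and consonants shift forward by 12.
For day: d(cons)+12=p, a(vowel)+10=k, y(cons)+12=k.

pkk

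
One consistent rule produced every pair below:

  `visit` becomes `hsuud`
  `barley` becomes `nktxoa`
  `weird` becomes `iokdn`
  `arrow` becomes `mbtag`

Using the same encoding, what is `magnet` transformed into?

The shifts repeat in a cycle of length 3: positions 0,1,… shift by +12, +10, +2, then the pattern repeats.
For magnet: m+12=y, a+10=k, g+2=i, n+12=z, e+10=o, t+2=v.

ykizov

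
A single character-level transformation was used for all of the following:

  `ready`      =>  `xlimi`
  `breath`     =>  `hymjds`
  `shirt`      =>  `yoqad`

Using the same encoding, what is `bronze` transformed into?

hywwjp

Letter i (0-indexed) is shifted by i+6, so successive shifts are 6, 7, 8, ….
Applying it to bronze: b+6=h, r+7=y, o+8=w, n+9=w, z+10=j, e+11=p.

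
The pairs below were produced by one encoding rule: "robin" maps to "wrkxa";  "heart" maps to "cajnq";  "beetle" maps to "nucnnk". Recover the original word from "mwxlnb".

second

The output letters match the input read backwards, each shifted +9: robin reversed is nibor. Read the word backwards and shift each letter +9.
Decoding mwxlnb: shift back: m−9=d, w−9=n, x−9=o, l−9=c, n−9=e, b−9=s → dnoces; then reverse → second.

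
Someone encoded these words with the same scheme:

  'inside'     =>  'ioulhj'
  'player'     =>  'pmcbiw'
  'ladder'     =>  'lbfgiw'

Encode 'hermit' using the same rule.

In inside: i→i is +0, n→o is +1, s→u is +2, i→l is +3 — the shift increases by 1 each position. Each letter shifts forward by its position index (0, 1, 2, …) — the shift grows by one for each successive letter.
On hermit: h+0=h, e+1=f, r+2=t, m+3=p, i+4=m, t+5=y.

hftpmy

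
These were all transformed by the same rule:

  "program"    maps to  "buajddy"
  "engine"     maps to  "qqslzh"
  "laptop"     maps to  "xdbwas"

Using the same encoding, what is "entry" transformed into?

qqfuk

It's a Vigenère-style cipher with numeric key [12,3]: position i shifts by key[i mod 2].
For entry: e+12=q, n+3=q, t+12=f, r+3=u, y+12=k.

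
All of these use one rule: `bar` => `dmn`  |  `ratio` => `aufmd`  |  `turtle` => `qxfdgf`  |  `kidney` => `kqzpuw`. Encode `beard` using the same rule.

Read the word backwards and shift each letter +12.
On beard: reverse → draeb; then shift: d+12=p, r+12=d, a+12=m, e+12=q, b+12=n.

pdmqn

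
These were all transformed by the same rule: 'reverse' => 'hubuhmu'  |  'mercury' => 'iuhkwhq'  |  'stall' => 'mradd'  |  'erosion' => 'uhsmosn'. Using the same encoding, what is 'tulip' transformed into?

This is an affine cipher: with a=0,…,z=25, each position x becomes (5x+0) mod 26.
On tulip: t(19)→5·19+0≡17=r; u(20)→5·20+0≡22=w; l(11)→5·11+0≡3=d; i(8)→5·8+0≡14=o; p(15)→5·15+0≡23=x (all mod 26).

rwdox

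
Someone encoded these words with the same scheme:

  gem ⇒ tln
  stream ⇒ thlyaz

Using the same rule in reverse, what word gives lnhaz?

The output letters match the input read backwards, each shifted +7: gem reversed is meg. Two steps: reverse the string, then apply a Caesar shift of +7.
Undoing it on lnhaz: shift back: l−7=e, n−7=g, h−7=a, a−7=t, z−7=s → egats; then reverse → stage.

stage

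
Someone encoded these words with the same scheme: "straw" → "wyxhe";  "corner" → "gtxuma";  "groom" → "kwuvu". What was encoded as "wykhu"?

Letter i (0-indexed) is shifted by i+4, so successive shifts are 4, 5, 6, ….
Decoding wykhu: w−4=s, y−5=t, k−6=e, h−7=a, u−8=m.

steam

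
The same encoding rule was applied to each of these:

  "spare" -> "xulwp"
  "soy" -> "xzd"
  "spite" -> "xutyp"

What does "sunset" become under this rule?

The shift depends on letter class: consonant s→x is +5, but vowel a→l is +11. Vowels shift forward by 11 and consonants shift forward by 5.
Applying it to sunset: s(cons)+5=x, u(vowel)+11=f, n(cons)+5=s, s(cons)+5=x, e(vowel)+11=p, t(cons)+5=y.

xfsxpy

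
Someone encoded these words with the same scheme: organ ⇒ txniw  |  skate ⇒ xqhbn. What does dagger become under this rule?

ignonb

The shift increases by 1 at each position, starting from +5: 5, 6, 7, ….
For dagger: d+5=i, a+6=g, g+7=n, g+8=o, e+9=n, r+10=b.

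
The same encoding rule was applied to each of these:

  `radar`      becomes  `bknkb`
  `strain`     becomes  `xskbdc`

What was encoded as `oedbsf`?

virtue

The output letters match the input read backwards, each shifted +10: radar reversed is radar. The word is reversed, then every letter is shifted forward by 10.
Decoding oedbsf: shift back: o−10=e, e−10=u, d−10=t, b−10=r, s−10=i, f−10=v → eutriv; then reverse → virtue.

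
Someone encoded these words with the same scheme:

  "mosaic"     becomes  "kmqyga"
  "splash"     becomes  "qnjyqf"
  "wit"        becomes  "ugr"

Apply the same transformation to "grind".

Compare letters: m→k is +24, o→m is +24, s→q is +24 — a constant shift. This is a Caesar cipher with shift 24.
Applying it to grind: g+24=e, r+24=p, i+24=g, n+24=l, d+24=b.

epglb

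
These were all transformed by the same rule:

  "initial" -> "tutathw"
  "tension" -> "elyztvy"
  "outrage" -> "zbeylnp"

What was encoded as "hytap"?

write

Shifts by position in initial: pos 0: i→t (+11), pos 1: n→u (+7), pos 2: i→t (+11), pos 3: t→a (+7) — repeating every 2. The shifts repeat in a cycle of length 2: positions 0,1,… shift by +11, +7, then the pattern repeats.
Undoing it on hytap: h−11=w, y−7=r, t−11=i, a−7=t, p−11=e.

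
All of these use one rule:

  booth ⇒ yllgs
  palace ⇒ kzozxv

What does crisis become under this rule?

Each pair mirrors across the alphabet (b↔y, o↔l, o↔l): positions sum to 25. Letters are reflected about the middle of the alphabet (position → 25−position): Atbash.
For crisis: c↔x, r↔i, i↔r, s↔h, i↔r, s↔h.

xirhrh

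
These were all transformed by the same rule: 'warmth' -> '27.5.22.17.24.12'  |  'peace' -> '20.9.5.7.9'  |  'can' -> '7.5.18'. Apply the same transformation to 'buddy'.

6.25.8.8.29

The number is (letter's place in the alphabet, a=1) + 4.
For buddy: b=2→6, u=21→25, d=4→8, d=4→8, y=25→29.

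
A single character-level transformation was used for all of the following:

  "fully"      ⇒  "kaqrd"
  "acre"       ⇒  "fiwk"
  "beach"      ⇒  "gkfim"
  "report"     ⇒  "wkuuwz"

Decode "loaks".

given

The shifts repeat in a cycle of length 2: positions 0,1,… shift by +5, +6, then the pattern repeats.
Reversing it on loaks: l−5=g, o−6=i, a−5=v, k−6=e, s−5=n.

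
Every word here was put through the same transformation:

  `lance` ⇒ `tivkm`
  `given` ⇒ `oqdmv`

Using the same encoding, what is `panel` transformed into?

Compare letters: l→t is +8, a→i is +8, n→v is +8 — a constant shift. This is a Caesar cipher with shift 8.
Applying it to panel: p+8=x, a+8=i, n+8=v, e+8=m, l+8=t.

xivmt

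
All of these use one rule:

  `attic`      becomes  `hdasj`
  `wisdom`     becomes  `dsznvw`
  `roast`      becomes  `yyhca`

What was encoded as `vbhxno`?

Shifts by position in attic: pos 0: a→h (+7), pos 1: t→d (+10), pos 2: t→a (+7), pos 3: i→s (+10) — repeating every 2. The shifts repeat in a cycle of length 2: positions 0,1,… shift by +7, +10, then the pattern repeats.
Reversing it on vbhxno: v−7=o, b−10=r, h−7=a, x−10=n, n−7=g, o−10=e.

orange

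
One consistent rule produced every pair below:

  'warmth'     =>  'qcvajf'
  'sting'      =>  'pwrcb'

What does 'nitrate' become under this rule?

ncjacrw

The output letters match the input read backwards, each shifted +9: warmth reversed is htmraw. The word is reversed, then every letter is shifted forward by 9.
Applying it to nitrate: reverse → etartin; then shift: e+9=n, t+9=c, a+9=j, r+9=a, t+9=c, i+9=r, n+9=w.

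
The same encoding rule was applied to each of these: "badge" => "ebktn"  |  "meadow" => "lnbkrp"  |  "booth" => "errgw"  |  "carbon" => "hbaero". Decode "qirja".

This is an affine cipher: with a=0,…,z=25, each position x becomes (3x+1) mod 26.
Reversing it on qirja: q(16)→9·(16−1)≡5=f; i(8)→9·(8−1)≡11=l; r(17)→9·(17−1)≡14=o; j(9)→9·(9−1)≡20=u; a(0)→9·(0−1)≡17=r (all mod 26).

flour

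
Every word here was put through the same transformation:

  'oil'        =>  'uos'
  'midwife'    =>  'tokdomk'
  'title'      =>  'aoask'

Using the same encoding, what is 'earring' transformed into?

The shift depends on letter class: consonant l→s is +7, but vowel o→u is +6. The rule splits by letter class: vowels +6, consonants +7.
Applying it to earring: e(vowel)+6=k, a(vowel)+6=g, r(cons)+7=y, r(cons)+7=y, i(vowel)+6=o, n(cons)+7=u, g(cons)+7=n.

kgyyoun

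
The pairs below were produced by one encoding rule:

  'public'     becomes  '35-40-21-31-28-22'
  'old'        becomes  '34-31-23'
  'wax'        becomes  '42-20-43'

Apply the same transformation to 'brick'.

21-37-28-22-30

Letters become their 1-based position plus 19 (so a→20, b→21, …).
Applying it to brick: b=2→21, r=18→37, i=9→28, c=3→22, k=11→30.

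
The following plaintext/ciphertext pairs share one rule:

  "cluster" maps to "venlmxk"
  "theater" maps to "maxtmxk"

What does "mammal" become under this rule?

Each letter is shifted forward by 19 in the alphabet (a Caesar shift of +19).
On mammal: m+19=f, a+19=t, m+19=f, m+19=f, a+19=t, l+19=e.

ftffte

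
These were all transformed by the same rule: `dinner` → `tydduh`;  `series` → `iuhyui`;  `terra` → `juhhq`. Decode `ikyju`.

Compare letters: d→t is +16, i→y is +16, n→d is +16 — a constant shift. It's a constant shift of +16 (ROT16).
Reversing it on ikyju: i−16=s, k−16=u, y−16=i, j−16=t, u−16=e.

suite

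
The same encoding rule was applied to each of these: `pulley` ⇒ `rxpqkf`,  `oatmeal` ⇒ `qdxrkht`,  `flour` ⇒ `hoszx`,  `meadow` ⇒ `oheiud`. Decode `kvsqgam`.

In pulley: p→r is +2, u→x is +3, l→p is +4, l→q is +5 — the shift increases by 1 each position. Each letter shifts forward by (position + 2), i.e. 2, 3, 4, … — the shift grows by one for each successive letter.
Decoding kvsqgam: k−2=i, v−3=s, s−4=o, q−5=l, g−6=a, a−7=t, m−8=e.

isolate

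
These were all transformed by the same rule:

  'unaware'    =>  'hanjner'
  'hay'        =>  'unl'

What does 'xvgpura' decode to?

kitchen

Each letter is shifted forward by 13 in the alphabet (a Caesar shift of +13).
Undoing it on xvgpura: x−13=k, v−13=i, g−13=t, p−13=c, u−13=h, r−13=e, a−13=n.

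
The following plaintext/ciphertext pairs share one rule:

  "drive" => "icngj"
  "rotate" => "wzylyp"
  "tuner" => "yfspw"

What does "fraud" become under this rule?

kcffi

A repeating key of period 2 is used — shifts +5, +11 over and over.
For fraud: f+5=k, r+11=c, a+5=f, u+11=f, d+5=i.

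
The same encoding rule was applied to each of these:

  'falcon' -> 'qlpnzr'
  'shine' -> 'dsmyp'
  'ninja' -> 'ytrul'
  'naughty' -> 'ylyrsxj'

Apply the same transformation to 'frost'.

Shifts by position in falcon: pos 0: f→q (+11), pos 1: a→l (+11), pos 2: l→p (+4), pos 3: c→n (+11), pos 4: o→z (+11), pos 5: n→r (+4) — repeating every 3. It's a Vigenère-style cipher with numeric key [11,11,4]: position i shifts by key[i mod 3].
For frost: f+11=q, r+11=c, o+4=s, s+11=d, t+11=e.

qcsde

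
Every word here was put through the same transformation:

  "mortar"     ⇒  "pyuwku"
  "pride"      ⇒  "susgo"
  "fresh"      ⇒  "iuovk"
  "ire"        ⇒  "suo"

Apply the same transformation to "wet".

The shift depends on letter class: consonant m→p is +3, but vowel o→y is +10. Vowels shift forward by 10 and consonants shift forward by 3.
Applying it to wet: w(cons)+3=z, e(vowel)+10=o, t(cons)+3=w.

zow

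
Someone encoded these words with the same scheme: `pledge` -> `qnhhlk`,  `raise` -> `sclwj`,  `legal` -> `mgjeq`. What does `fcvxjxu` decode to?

eastern

In pledge: p→q is +1, l→n is +2, e→h is +3, d→h is +4 — the shift increases by 1 each position. The shift increases by 1 at each position, starting from +1: 1, 2, 3, ….
Reversing it on fcvxjxu: f−1=e, c−2=a, v−3=s, x−4=t, j−5=e, x−6=r, u−7=n.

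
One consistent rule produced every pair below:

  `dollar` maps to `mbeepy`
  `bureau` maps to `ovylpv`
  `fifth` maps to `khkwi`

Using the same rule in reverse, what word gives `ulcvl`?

d(3)→m(12) and o(14)→b(1) fit y≡25x+15 (mod 26); the inverse of 25 mod 26 is 25. Treating letters as 0–25, the rule is x ↦ 25x + 15 (mod 26).
Decoding ulcvl: u(20)→25·(20−15)≡21=v; l(11)→25·(11−15)≡4=e; c(2)→25·(2−15)≡13=n; v(21)→25·(21−15)≡20=u; l(11)→25·(11−15)≡4=e (all mod 26).

venue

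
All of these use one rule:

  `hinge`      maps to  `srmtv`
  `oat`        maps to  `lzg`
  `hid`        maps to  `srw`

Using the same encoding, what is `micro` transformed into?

nrxil

Each pair mirrors across the alphabet (h↔s, i↔r, n↔m): positions sum to 25. Each letter is replaced by its mirror in the alphabet: a↔z, b↔y, c↔x, and so on (the Atbash cipher).
On micro: m↔n, i↔r, c↔x, r↔i, o↔l.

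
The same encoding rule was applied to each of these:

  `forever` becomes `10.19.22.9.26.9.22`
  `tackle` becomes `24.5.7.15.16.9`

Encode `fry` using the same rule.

10.22.29

f is letter #6 and maps to 10: an offset of 4. Each letter is replaced by its alphabet position (a=1..z=26) + 4.
On fry: f=6→10, r=18→22, y=25→29.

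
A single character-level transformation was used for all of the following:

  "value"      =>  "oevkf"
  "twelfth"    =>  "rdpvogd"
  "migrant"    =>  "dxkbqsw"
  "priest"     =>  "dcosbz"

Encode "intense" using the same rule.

The output letters match the input read backwards, each shifted +10: value reversed is eulav. The word is reversed, then every letter is shifted forward by 10.
Applying it to intense: reverse → esnetni; then shift: e+10=o, s+10=c, n+10=x, e+10=o, t+10=d, n+10=x, i+10=s.

ocxodxs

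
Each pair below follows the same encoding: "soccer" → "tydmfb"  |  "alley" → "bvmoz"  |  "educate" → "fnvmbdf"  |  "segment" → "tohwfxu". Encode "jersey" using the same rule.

Shifts by position in soccer: pos 0: s→t (+1), pos 1: o→y (+10), pos 2: c→d (+1), pos 3: c→m (+10) — repeating every 2. It's a Vigenère-style cipher with numeric key [1,10]: position i shifts by key[i mod 2].
On jersey: j+1=k, e+10=o, r+1=s, s+10=c, e+1=f, y+10=i.

koscfi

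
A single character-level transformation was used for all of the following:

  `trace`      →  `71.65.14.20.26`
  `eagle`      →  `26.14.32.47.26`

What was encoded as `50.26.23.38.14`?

t(#20)→71 and r(#18)→65: differences scale by 3, so n = 3·pos + 11. Each letter becomes 3×(its alphabet position, a=1..z=26) + 11.
Decoding 50.26.23.38.14: 50→(50−11)÷3=13=m, 26→(26−11)÷3=5=e, 23→(23−11)÷3=4=d, 38→(38−11)÷3=9=i, 14→(14−11)÷3=1=a.

media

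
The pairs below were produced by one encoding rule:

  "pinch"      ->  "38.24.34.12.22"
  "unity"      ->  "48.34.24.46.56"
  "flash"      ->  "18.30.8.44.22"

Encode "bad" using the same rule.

10.8.14

Each letter becomes 2×(its alphabet position, a=1..z=26) + 6.
Applying it to bad: b=2→10, a=1→8, d=4→14.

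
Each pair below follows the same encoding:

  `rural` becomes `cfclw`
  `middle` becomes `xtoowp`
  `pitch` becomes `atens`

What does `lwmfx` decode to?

Compare letters: r→c is +11, u→f is +11, r→c is +11 — a constant shift. It's a constant shift of +11 (ROT11).
Decoding lwmfx: l−11=a, w−11=l, m−11=b, f−11=u, x−11=m.

album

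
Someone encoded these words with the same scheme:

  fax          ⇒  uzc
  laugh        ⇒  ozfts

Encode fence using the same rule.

Each pair mirrors across the alphabet (f↔u, a↔z, x↔c): positions sum to 25. Each letter is replaced by its mirror in the alphabet: a↔z, b↔y, c↔x, and so on (the Atbash cipher).
On fence: f↔u, e↔v, n↔m, c↔x, e↔v.

uvmxv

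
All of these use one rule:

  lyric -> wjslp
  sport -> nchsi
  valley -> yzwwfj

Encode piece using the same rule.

clfpf

l(11)→w(22) and y(24)→j(9) fit y≡21x+25 (mod 26); the inverse of 21 mod 26 is 5. This is an affine cipher: with a=0,…,z=25, each position x becomes (21x+25) mod 26.
For piece: p(15)→21·15+25≡2=c; i(8)→21·8+25≡11=l; e(4)→21·4+25≡5=f; c(2)→21·2+25≡15=p; e(4)→21·4+25≡5=f (all mod 26).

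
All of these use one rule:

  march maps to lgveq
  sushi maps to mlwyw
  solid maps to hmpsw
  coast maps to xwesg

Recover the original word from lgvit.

perch

The output letters match the input read backwards, each shifted +4: march reversed is hcram. Two steps: reverse the string, then apply a Caesar shift of +4.
Undoing it on lgvit: shift back: l−4=h, g−4=c, v−4=r, i−4=e, t−4=p → hcrep; then reverse → perch.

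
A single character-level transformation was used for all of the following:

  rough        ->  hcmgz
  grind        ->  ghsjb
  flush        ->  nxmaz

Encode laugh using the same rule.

r(17)→h(7) and o(14)→c(2) fit y≡19x+22 (mod 26); the inverse of 19 mod 26 is 11. Each letter's alphabet position (a=0..z=25) is mapped through 19·x+22 mod 26 — an affine cipher.
For laugh: l(11)→19·11+22≡23=x; a(0)→19·0+22≡22=w; u(20)→19·20+22≡12=m; g(6)→19·6+22≡6=g; h(7)→19·7+22≡25=z (all mod 26).

xwmgz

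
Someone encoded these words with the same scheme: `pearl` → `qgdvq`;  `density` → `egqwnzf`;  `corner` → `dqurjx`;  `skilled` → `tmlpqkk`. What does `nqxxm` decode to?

In pearl: p→q is +1, e→g is +2, a→d is +3, r→v is +4 — the shift increases by 1 each position. Each letter shifts forward by (position + 1), i.e. 1, 2, 3, … — the shift grows by one for each successive letter.
Reversing it on nqxxm: n−1=m, q−2=o, x−3=u, x−4=t, m−5=h.

mouth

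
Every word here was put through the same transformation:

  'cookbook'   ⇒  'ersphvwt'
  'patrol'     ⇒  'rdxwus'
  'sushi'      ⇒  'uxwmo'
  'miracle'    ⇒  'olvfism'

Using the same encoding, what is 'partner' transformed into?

In cookbook: c→e is +2, o→r is +3, o→s is +4, k→p is +5 — the shift increases by 1 each position. Letter i (0-indexed) is shifted by i+2, so successive shifts are 2, 3, 4, ….
On partner: p+2=r, a+3=d, r+4=v, t+5=y, n+6=t, e+7=l, r+8=z.

rdvytlz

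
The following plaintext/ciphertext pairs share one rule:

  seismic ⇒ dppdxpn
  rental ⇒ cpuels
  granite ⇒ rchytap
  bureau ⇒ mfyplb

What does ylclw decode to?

The shifts repeat in a cycle of length 3: positions 0,1,… shift by +11, +11, +7, then the pattern repeats.
Reversing it on ylclw: y−11=n, l−11=a, c−7=v, l−11=a, w−11=l.

naval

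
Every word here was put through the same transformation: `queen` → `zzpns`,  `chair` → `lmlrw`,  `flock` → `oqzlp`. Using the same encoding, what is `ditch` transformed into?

mnelm

Shifts by position in queen: pos 0: q→z (+9), pos 1: u→z (+5), pos 2: e→p (+11), pos 3: e→n (+9), pos 4: n→s (+5) — repeating every 3. It's a Vigenère-style cipher with numeric key [9,5,11]: position i shifts by key[i mod 3].
For ditch: d+9=m, i+5=n, t+11=e, c+9=l, h+5=m.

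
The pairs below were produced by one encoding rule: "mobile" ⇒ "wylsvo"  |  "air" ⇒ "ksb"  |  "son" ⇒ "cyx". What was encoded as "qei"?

Compare letters: m→w is +10, o→y is +10, b→l is +10 — a constant shift. Each letter is shifted forward by 10 in the alphabet (a Caesar shift of +10).
Reversing it on qei: q−10=g, e−10=u, i−10=y.

guy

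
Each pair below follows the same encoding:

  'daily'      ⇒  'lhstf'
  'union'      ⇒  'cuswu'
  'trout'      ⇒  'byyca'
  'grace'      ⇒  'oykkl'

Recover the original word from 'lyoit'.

dream

Shifts by position in daily: pos 0: d→l (+8), pos 1: a→h (+7), pos 2: i→s (+10), pos 3: l→t (+8), pos 4: y→f (+7) — repeating every 3. The shifts repeat in a cycle of length 3: positions 0,1,… shift by +8, +7, +10, then the pattern repeats.
Decoding lyoit: l−8=d, y−7=r, o−10=e, i−8=a, t−7=m.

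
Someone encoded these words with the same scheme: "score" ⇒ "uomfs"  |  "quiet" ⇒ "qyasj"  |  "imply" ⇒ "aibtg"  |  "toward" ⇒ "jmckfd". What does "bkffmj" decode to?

s(18)→u(20) and c(2)→o(14) fit y≡15x+10 (mod 26); the inverse of 15 mod 26 is 7. This is an affine cipher: with a=0,…,z=25, each position x becomes (15x+10) mod 26.
Decoding bkffmj: b(1)→7·(1−10)≡15=p; k(10)→7·(10−10)≡0=a; f(5)→7·(5−10)≡17=r; f(5)→7·(5−10)≡17=r; m(12)→7·(12−10)≡14=o; j(9)→7·(9−10)≡19=t (all mod 26).

parrot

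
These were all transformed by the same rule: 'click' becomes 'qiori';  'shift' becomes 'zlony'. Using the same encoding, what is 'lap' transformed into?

The output letters match the input read backwards, each shifted +6: click reversed is kcilc. Two steps: reverse the string, then apply a Caesar shift of +6.
For lap: reverse → pal; then shift: p+6=v, a+6=g, l+6=r.

vgr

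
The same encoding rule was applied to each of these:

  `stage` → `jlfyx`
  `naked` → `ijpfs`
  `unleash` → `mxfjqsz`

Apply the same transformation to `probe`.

jgtwu

The output letters match the input read backwards, each shifted +5: stage reversed is egats. Read the word backwards and shift each letter +5.
For probe: reverse → eborp; then shift: e+5=j, b+5=g, o+5=t, r+5=w, p+5=u.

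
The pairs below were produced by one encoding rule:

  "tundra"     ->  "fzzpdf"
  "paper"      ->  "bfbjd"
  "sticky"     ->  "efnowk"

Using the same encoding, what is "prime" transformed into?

bdnyj

The rule splits by letter class: vowels +5, consonants +12.
On prime: p(cons)+12=b, r(cons)+12=d, i(vowel)+5=n, m(cons)+12=y, e(vowel)+5=j.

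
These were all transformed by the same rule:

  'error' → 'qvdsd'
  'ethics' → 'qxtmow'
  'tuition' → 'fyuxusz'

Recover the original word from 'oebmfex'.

capital

Shifts by position in error: pos 0: e→q (+12), pos 1: r→v (+4), pos 2: r→d (+12), pos 3: o→s (+4) — repeating every 2. A repeating key of period 2 is used — shifts +12, +4 over and over.
Decoding oebmfex: o−12=c, e−4=a, b−12=p, m−4=i, f−12=t, e−4=a, x−12=l.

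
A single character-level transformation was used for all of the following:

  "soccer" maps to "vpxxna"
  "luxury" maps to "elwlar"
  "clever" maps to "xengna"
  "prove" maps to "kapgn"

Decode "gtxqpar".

victory

s(18)→v(21) and o(14)→p(15) fit y≡21x+7 (mod 26); the inverse of 21 mod 26 is 5. This is an affine cipher: with a=0,…,z=25, each position x becomes (21x+7) mod 26.
Decoding gtxqpar: g(6)→5·(6−7)≡21=v; t(19)→5·(19−7)≡8=i; x(23)→5·(23−7)≡2=c; q(16)→5·(16−7)≡19=t; p(15)→5·(15−7)≡14=o; a(0)→5·(0−7)≡17=r; r(17)→5·(17−7)≡24=y (all mod 26).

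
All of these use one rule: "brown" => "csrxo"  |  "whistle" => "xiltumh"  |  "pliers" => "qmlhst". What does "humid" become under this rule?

The shift depends on letter class: consonant b→c is +1, but vowel o→r is +3. The rule splits by letter class: vowels +3, consonants +1.
On humid: h(cons)+1=i, u(vowel)+3=x, m(cons)+1=n, i(vowel)+3=l, d(cons)+1=e.

ixnle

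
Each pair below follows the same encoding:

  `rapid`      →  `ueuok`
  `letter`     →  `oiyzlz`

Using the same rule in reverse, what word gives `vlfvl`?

shape

The shift increases by 1 at each position, starting from +3: 3, 4, 5, ….
Undoing it on vlfvl: v−3=s, l−4=h, f−5=a, v−6=p, l−7=e.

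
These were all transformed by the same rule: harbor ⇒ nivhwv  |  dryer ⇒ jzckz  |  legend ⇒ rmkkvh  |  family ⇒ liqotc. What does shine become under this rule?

ypmtm

Shifts by position in harbor: pos 0: h→n (+6), pos 1: a→i (+8), pos 2: r→v (+4), pos 3: b→h (+6), pos 4: o→w (+8), pos 5: r→v (+4) — repeating every 3. A repeating key of period 3 is used — shifts +6, +8, +4 over and over.
For shine: s+6=y, h+8=p, i+4=m, n+6=t, e+8=m.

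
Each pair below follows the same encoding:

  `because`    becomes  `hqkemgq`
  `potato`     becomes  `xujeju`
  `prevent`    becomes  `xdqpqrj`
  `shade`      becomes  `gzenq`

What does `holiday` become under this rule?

zulcney

b(1)→h(7) and e(4)→q(16) fit y≡3x+4 (mod 26); the inverse of 3 mod 26 is 9. Each letter's alphabet position (a=0..z=25) is mapped through 3·x+4 mod 26 — an affine cipher.
For holiday: h(7)→3·7+4≡25=z; o(14)→3·14+4≡20=u; l(11)→3·11+4≡11=l; i(8)→3·8+4≡2=c; d(3)→3·3+4≡13=n; a(0)→3·0+4≡4=e; y(24)→3·24+4≡24=y (all mod 26).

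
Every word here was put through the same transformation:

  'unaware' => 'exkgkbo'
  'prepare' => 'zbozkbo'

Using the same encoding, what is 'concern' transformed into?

myxmobx

Compare letters: u→e is +10, n→x is +10, a→k is +10 — a constant shift. Every letter moves 10 places later in the alphabet, wrapping around z→a.
Applying it to concern: c+10=m, o+10=y, n+10=x, c+10=m, e+10=o, r+10=b, n+10=x.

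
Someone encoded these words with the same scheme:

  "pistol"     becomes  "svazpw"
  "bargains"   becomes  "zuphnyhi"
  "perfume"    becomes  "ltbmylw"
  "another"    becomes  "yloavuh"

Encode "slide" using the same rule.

The output letters match the input read backwards, each shifted +7: pistol reversed is lotsip. Two steps: reverse the string, then apply a Caesar shift of +7.
For slide: reverse → edils; then shift: e+7=l, d+7=k, i+7=p, l+7=s, s+7=z.

lkpsz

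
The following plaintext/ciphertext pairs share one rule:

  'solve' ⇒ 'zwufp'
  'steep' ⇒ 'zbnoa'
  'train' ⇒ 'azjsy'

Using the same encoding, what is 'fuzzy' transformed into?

In solve: s→z is +7, o→w is +8, l→u is +9, v→f is +10 — the shift increases by 1 each position. Letter i (0-indexed) is shifted by i+7, so successive shifts are 7, 8, 9, ….
Applying it to fuzzy: f+7=m, u+8=c, z+9=i, z+10=j, y+11=j.

mcijj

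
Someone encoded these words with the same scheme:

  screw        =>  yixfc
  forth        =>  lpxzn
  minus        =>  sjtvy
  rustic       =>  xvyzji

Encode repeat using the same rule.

The shift depends on letter class: consonant s→y is +6, but vowel e→f is +1. Vowels shift forward by 1 and consonants shift forward by 6.
For repeat: r(cons)+6=x, e(vowel)+1=f, p(cons)+6=v, e(vowel)+1=f, a(vowel)+1=b, t(cons)+6=z.

xfvfbz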